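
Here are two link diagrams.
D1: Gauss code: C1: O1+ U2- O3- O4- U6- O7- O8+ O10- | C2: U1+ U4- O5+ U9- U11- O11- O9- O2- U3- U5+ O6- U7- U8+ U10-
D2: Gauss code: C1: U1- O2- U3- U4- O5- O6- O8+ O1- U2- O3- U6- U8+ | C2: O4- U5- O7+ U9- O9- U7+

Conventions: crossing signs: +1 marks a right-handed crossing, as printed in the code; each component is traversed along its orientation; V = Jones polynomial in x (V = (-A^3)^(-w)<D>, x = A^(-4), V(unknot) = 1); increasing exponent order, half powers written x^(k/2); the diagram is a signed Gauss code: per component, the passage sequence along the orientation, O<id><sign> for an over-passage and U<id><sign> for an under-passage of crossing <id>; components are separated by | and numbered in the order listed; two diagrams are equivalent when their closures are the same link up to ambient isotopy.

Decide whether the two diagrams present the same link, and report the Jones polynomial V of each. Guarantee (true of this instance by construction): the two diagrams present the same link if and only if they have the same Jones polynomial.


equivalent: no
V(D1) = -x^(-9/2) - x^(-5/2) + x^(-3/2) - x^(-1/2)  (w -5, c 11, <D> = A^-13 - A^-9 + A^-5 + A^3)
V(D2) = x^(-13/2) - x^(-11/2) + x^(-9/2) - 2x^(-7/2) - x^(-3/2)  (w -5, c 9, <D> = A^-9 + 2A^-1 - A^3 + A^7 - A^11)
why: V(x) takes 2 values over 2 diagrams, fixing the grouping


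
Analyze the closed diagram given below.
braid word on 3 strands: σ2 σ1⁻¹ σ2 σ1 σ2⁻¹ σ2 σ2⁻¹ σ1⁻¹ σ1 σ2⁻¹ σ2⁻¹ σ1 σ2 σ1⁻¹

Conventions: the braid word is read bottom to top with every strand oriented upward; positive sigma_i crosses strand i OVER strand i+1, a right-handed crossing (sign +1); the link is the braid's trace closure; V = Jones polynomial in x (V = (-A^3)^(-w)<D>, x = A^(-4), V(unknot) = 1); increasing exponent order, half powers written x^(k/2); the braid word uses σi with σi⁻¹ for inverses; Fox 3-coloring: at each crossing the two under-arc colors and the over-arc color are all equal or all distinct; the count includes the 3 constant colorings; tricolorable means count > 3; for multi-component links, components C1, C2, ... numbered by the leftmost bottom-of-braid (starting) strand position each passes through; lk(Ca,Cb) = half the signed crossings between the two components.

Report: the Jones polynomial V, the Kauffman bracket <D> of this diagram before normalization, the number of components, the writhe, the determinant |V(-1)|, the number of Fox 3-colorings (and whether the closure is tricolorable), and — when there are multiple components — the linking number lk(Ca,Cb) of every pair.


V = -x^-4 + x^-3 - x^-2 + 2x^-1 - 1 + 2x - x^2 + x^3 - x^4
<D> = -A^-16 + A^-12 - A^-8 + 2A^-4 - 1 + 2A^4 - A^8 + A^12 - A^16 (w = 0)
1 component over 14 crossings, w = 0
3 Fox colorings among 3^14, |V(-1)| = 11: not tricolorable
why: the word shrinks to σ2 σ1⁻¹ σ2 σ1 σ2⁻¹ σ2⁻¹ σ2⁻¹ σ1 σ2 σ1⁻¹ after cancelling


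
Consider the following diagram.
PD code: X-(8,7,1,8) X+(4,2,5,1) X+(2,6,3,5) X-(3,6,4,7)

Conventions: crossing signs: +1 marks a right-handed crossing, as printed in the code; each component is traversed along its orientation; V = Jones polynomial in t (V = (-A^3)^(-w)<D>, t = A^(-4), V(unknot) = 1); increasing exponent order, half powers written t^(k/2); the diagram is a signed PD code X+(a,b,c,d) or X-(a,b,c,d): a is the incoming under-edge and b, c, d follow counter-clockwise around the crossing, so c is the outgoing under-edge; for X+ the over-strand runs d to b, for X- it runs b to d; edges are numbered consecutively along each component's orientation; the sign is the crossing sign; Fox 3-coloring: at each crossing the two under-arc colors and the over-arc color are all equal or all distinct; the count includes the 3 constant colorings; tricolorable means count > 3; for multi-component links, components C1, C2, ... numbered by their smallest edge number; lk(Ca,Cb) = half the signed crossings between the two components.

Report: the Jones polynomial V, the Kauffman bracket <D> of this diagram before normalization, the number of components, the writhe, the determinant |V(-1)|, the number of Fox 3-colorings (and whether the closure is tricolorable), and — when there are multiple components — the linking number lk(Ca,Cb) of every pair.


V = 1
<D> = 1 (w = 0)
1 component over 4 crossings, w = 0
3 Fox colorings among 3^4, |V(-1)| = 1: not tricolorable
why: w = 0 shifts under R1 moves; the (-A^3)^(0) factor cancels that in V


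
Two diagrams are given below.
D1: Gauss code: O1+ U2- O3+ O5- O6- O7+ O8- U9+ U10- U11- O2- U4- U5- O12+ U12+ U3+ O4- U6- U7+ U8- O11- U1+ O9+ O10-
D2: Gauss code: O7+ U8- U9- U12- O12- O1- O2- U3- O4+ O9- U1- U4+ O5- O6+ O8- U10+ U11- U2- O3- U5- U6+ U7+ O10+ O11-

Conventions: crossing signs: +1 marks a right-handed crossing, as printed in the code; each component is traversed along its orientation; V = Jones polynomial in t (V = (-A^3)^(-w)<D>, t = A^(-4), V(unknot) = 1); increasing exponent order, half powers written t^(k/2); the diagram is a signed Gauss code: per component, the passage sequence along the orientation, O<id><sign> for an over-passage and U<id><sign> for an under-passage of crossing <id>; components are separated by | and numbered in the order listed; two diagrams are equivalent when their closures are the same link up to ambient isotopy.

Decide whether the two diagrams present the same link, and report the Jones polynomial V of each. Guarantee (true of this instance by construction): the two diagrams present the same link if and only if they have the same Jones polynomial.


equivalent: no
D1 (bracket A^-2 + A^6 - A^10; 12 crossings at w = -2): V = -t^-4 + t^-3 + t^-1
V(D2) = -t^-6 + t^-5 - t^-4 + 2t^-3 - t^-2 + t^-1  [12 crossings, <D> = A^-8 - A^-4 + 2 - A^4 + A^8 - A^12, w = -4]
observation: comparing 2 Jones polynomials yields 2 groups


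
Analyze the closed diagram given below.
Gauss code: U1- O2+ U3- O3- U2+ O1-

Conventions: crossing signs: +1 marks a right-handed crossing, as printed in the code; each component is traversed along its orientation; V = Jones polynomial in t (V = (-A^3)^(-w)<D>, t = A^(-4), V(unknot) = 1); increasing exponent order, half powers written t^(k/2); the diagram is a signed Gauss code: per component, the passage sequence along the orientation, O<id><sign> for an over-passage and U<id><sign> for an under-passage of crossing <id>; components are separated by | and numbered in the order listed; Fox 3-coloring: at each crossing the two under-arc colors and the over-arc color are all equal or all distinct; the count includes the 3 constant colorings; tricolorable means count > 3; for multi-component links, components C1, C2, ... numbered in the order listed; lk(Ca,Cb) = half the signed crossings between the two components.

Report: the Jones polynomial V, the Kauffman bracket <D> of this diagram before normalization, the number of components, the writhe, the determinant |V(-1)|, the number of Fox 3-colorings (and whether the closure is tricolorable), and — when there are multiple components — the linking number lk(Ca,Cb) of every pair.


V = 1
<D> = -A^-3 (w = -1)
1 component over 3 crossings, w = -1
3 Fox colorings among 3^3, |V(-1)| = 1: not tricolorable
why: |V(-1)| = 1: so not tricolorable, since 3 does not divide 1


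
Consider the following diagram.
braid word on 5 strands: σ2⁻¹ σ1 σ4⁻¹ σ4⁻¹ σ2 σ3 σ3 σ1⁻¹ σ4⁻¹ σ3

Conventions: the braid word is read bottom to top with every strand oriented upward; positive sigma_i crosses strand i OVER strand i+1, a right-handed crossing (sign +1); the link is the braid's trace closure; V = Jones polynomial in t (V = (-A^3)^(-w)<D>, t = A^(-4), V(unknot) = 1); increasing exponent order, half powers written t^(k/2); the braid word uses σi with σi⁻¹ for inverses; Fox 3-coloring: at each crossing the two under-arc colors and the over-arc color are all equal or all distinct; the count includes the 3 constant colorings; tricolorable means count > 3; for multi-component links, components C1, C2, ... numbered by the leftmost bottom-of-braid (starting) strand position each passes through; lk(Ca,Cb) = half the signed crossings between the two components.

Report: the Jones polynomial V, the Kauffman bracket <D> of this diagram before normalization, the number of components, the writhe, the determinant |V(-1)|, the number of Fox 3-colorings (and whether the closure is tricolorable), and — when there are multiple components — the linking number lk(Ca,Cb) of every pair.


V(t) = -t^-3 + 2t^-2 - 2t^-1 + 3 - 2t + 2t^2 - t^3
bracket: -A^-12 + 2A^-8 - 2A^-4 + 3 - 2A^4 + 2A^8 - A^12, w = 0
1 component, writhe 0, over 10 crossings
det 13, colorings 3 of 3^10 — not tricolorable
observation: |V(-1)| = 13: so not tricolorable, since 3 does not divide 13


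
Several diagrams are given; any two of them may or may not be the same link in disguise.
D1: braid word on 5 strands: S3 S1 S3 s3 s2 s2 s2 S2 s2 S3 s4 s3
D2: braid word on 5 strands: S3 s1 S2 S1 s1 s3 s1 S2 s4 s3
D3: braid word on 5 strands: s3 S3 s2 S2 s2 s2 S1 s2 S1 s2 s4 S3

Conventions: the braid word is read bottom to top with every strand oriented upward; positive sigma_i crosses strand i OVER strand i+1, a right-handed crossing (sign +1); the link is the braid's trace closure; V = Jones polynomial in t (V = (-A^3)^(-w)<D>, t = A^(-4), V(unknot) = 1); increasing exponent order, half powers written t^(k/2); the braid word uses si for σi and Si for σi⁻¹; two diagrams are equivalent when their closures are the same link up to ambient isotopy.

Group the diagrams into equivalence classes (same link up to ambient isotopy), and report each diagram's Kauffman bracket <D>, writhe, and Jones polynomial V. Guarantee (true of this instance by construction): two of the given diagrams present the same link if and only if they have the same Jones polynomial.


classes: {D1} | {D2} | {D3}
V(D1) = t + t^3 - t^4  [12 crossings, <D> = -A^-10 + A^-6 + A^2, w = +2]
V(D2) = t^-2 - t^-1 + 1 - t + t^2  [10 crossings, <D> = A^-2 - A^2 + A^6 - A^10 + A^14, w = +2]
V(D3) = t^-1 - 1 + 2t - 2t^2 + 2t^3 - 2t^4 + t^5  [12 crossings, <D> = A^-14 - 2A^-10 + 2A^-6 - 2A^-2 + 2A^2 - A^6 + A^10, w = +2]
note: 3 values of V(t) split the 3 diagrams


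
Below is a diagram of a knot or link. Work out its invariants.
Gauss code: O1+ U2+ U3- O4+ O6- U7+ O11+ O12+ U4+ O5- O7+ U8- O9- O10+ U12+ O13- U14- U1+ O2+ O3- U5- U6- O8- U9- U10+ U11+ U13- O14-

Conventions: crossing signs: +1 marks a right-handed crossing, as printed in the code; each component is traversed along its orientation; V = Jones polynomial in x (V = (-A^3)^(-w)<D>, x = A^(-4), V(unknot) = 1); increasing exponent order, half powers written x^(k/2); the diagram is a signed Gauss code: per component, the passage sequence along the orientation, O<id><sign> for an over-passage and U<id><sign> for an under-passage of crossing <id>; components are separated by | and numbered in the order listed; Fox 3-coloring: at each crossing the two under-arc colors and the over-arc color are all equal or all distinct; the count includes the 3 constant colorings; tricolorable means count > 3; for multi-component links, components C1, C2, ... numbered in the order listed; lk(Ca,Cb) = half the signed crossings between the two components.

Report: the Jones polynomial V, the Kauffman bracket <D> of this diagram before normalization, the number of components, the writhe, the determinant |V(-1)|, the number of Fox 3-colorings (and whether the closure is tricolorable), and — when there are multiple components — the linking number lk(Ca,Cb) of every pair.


V = -x^-3 + x^-2 - x^-1 + 3 - x + x^2 - x^3
<D> = -A^-12 + A^-8 - A^-4 + 3 - A^4 + A^8 - A^12 (w = 0)
1 component over 14 crossings, w = 0
27 Fox colorings among 3^14, |V(-1)| = 9: tricolorable
why: |V(-1)| = 9: so tricolorable, since 3 divides 9


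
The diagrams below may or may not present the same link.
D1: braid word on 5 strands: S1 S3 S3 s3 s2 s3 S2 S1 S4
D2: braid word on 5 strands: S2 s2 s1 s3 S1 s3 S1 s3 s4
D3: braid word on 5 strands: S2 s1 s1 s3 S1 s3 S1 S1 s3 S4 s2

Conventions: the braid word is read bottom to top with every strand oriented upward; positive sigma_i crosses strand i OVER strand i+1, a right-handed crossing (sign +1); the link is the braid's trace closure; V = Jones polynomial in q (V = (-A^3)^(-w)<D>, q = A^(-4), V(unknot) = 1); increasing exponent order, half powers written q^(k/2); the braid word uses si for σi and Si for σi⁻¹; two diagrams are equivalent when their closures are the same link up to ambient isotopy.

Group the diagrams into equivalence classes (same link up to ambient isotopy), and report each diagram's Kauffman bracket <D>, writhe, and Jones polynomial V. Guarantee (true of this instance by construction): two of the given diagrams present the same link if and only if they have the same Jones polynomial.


classes: {D1} | {D2, D3}
V(D1) = -q^(-5/2) - q^(-1/2)  [9 crossings, <D> = A^-7 + A, w = -3]
V(D2) = -q^(1/2) - q^(3/2) - q^(5/2) + q^(9/2)  [9 crossings, <D> = -A^-9 + A^-1 + A^3 + A^7, w = +3]
V(D3) = -q^(1/2) - q^(3/2) - q^(5/2) + q^(9/2)  (w +1, c 11, <D> = -A^-15 + A^-7 + A^-3 + A)
insight: 2 classes among 3 diagrams; unequal V(q) rules out equality


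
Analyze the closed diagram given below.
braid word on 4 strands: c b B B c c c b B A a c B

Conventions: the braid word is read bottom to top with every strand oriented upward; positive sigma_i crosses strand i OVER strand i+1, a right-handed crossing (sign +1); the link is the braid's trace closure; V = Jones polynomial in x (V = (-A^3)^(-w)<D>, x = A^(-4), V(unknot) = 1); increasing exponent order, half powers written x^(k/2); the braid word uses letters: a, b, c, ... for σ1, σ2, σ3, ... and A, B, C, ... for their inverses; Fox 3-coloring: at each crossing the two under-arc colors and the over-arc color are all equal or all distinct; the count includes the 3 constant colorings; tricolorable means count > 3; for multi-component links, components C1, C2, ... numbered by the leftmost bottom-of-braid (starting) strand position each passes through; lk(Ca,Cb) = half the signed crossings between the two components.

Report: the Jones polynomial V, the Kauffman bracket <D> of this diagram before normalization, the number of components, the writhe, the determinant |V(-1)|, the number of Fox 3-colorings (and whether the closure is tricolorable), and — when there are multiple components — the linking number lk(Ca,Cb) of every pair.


Jones polynomial: V(x) = x^-1 + x + x^3 + x^4 + x^6 - x^7
<D> = A^-19 - A^-15 - A^-7 - A^-3 - A^5 - A^13; writhe +3
components 3, writhe +3 (13 crossings)
linking number lk(C1,C2) = 0
lk(C1,C3): 0
lk(C2,C3) = +1
3-colorings: 9 of 3^13, det 0 — tricolorable
note: w = +3 (over 13 crossings) is diagram-only; (-A^3)^(-3) removes it from V


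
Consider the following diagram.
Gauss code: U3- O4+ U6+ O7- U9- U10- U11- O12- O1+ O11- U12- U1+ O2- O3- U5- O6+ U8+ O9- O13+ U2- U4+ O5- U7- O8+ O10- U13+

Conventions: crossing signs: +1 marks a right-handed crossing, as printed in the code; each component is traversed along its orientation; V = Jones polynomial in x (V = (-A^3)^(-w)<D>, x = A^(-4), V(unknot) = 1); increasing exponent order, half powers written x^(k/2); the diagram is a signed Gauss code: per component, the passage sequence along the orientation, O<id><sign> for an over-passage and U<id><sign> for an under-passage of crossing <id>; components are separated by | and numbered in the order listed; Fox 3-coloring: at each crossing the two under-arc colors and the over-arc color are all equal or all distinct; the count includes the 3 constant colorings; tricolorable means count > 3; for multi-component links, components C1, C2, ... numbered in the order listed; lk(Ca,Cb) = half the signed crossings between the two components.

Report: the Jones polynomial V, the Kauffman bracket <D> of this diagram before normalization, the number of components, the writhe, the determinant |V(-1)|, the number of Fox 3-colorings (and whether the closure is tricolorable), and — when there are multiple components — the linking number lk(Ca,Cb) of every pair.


Jones polynomial: V(x) = x^-6 - 2x^-5 + 2x^-4 - 3x^-3 + 4x^-2 - 3x^-1 + 3 - 2x + x^2
<D> = -A^-17 + 2A^-13 - 3A^-9 + 3A^-5 - 4A^-1 + 3A^3 - 2A^7 + 2A^11 - A^15; writhe -3
components 1, writhe -3 (13 crossings)
3-colorings: 9 of 3^13, det 21 — tricolorable
note: w = -3 (over 13 crossings) is diagram-only; (-A^3)^(3) removes it from V


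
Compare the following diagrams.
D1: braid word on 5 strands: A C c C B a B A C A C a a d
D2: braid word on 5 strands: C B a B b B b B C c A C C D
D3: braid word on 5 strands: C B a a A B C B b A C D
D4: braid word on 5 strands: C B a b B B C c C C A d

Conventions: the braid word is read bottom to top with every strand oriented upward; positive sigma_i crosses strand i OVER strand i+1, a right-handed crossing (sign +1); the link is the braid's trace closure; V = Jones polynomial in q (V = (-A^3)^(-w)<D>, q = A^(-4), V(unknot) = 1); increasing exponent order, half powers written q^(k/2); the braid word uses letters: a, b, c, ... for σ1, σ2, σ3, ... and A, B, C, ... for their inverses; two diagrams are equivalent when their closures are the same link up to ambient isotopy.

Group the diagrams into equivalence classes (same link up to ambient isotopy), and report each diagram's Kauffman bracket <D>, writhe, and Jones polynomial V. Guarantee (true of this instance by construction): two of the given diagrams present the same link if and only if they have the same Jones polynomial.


equivalence classes: {D1, D2, D3, D4}
D1 (bracket A^-8 + 1 - A^4; 14 crossings at w = -4): V = -q^-4 + q^-3 + q^-1
D2 (bracket A^-14 + A^-6 - A^-2; 14 crossings at w = -6): V = -q^-4 + q^-3 + q^-1
D3 (bracket A^-14 + A^-6 - A^-2; 12 crossings at w = -6): V = -q^-4 + q^-3 + q^-1
V(D4) = -q^-4 + q^-3 + q^-1  [12 crossings, <D> = A^-8 + 1 - A^4, w = -4]
key observation: all 4 diagrams share one V(q), hence one class


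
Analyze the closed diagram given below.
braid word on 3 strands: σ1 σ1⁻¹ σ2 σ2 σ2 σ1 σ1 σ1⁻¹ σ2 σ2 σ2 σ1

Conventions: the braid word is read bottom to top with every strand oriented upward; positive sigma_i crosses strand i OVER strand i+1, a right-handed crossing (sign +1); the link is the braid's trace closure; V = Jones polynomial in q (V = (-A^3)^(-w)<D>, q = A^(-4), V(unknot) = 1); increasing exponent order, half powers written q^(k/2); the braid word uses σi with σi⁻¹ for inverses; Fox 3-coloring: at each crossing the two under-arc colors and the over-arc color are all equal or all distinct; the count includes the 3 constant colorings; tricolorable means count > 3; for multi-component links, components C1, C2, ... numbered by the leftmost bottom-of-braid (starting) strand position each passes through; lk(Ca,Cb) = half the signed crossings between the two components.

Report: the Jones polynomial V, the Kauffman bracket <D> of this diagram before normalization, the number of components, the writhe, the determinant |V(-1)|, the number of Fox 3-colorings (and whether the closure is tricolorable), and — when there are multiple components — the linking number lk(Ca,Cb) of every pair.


Jones polynomial: V(q) = q^3 + q^5 - q^8
<D> = -A^-8 + A^4 + A^12; writhe +8
components 1, writhe +8 (12 crossings)
3-colorings: 9 of 3^12, det 3 — tricolorable
note: inverse pairs cancel, leaving σ2 σ2 σ2 σ1 σ2 σ2 σ2 σ1


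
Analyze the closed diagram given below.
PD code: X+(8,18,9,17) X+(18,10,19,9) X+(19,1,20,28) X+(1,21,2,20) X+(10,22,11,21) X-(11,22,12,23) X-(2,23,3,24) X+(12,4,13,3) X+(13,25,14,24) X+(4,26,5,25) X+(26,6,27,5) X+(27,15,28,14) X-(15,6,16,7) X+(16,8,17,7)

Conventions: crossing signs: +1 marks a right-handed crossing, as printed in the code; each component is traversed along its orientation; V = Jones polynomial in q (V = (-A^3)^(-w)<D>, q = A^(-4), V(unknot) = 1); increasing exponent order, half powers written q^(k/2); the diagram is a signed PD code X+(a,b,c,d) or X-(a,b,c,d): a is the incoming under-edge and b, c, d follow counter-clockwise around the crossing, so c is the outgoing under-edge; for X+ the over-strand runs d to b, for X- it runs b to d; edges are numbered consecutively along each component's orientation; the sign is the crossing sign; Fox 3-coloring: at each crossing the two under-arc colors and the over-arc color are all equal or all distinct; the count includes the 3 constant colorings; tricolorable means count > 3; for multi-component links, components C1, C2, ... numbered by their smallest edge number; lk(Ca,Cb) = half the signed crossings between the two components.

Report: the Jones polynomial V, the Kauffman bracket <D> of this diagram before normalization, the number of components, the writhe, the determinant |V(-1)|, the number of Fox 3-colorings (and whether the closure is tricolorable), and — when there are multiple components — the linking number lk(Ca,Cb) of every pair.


Jones polynomial: V(q) = q^3 + q^5 - q^8
<D> = -A^-8 + A^4 + A^12; writhe +8
components 1, writhe +8 (14 crossings)
3-colorings: 9 of 3^14, det 3 — tricolorable
note: det 3 = |V(-1)|; divisible by 3, so tricolorable


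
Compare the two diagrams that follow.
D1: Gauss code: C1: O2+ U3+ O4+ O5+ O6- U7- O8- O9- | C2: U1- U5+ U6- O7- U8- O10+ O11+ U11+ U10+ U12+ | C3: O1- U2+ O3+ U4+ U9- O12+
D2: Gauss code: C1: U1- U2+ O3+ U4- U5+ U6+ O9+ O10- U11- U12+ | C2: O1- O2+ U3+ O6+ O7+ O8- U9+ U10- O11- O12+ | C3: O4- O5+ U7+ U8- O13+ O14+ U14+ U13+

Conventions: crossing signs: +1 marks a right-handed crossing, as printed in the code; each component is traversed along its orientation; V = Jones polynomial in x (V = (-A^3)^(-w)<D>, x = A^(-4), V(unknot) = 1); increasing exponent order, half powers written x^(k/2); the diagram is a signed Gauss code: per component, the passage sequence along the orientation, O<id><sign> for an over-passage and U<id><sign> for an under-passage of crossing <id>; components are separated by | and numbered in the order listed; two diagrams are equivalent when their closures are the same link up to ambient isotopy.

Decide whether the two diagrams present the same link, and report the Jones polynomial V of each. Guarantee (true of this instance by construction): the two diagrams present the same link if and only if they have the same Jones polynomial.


same link: no
V(D1) = x^-2 + 2 + x^2  [12 crossings, <D> = A^-2 + 2A^6 + A^14, w = +2]
D2 (bracket 1 + A^4 + A^8 + A^12; 14 crossings at w = +4): V = 1 + x + x^2 + x^3
note: V(x) takes 2 values over 2 diagrams, fixing the grouping


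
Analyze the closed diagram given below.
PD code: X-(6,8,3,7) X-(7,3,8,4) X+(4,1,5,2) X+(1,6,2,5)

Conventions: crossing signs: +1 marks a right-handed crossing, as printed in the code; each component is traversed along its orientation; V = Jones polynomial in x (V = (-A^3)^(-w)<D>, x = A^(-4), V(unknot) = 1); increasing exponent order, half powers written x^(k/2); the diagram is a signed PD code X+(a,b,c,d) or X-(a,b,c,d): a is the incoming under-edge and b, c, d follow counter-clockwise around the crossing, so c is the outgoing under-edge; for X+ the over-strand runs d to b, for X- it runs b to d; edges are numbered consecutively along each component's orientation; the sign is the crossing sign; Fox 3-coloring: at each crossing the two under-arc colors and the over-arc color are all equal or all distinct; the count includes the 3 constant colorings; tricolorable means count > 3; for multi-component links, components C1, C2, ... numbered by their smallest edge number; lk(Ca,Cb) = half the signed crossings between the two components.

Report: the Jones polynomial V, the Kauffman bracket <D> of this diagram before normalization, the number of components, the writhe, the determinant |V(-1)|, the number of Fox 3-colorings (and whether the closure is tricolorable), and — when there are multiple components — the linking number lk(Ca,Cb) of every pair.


V = x^-2 + 2 + x^2
<D> = A^-8 + 2 + A^8 (w = 0)
3 components over 4 crossings, w = 0
lk(C1,C2): +1
lk(C1,C3) = 0
linking number lk(C2,C3) = -1
3 Fox colorings among 3^4, |V(-1)| = 4: not tricolorable
why: w = 0 (over 4 crossings) is diagram-only; (-A^3)^(0) removes it from V


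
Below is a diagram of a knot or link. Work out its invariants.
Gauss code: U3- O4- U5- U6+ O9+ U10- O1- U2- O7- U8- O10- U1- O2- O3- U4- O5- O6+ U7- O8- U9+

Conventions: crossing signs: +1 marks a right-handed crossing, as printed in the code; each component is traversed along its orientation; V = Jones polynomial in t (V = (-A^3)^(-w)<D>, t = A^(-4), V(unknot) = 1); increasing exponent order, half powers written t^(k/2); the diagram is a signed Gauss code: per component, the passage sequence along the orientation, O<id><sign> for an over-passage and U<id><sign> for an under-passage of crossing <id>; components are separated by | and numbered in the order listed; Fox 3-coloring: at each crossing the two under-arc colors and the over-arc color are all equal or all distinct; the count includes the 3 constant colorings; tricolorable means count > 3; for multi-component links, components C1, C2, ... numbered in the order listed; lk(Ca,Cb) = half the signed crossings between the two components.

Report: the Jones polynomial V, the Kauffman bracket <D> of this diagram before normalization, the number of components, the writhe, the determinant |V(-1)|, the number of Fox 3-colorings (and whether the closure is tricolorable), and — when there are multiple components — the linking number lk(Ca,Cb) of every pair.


V = -t^-9 + 2t^-8 - 3t^-7 + 3t^-6 - 3t^-5 + 3t^-4 - t^-3 + t^-2
<D> = A^-10 - A^-6 + 3A^-2 - 3A^2 + 3A^6 - 3A^10 + 2A^14 - A^18 (w = -6)
1 component over 10 crossings, w = -6
3 Fox colorings among 3^10, |V(-1)| = 17: not tricolorable
why: w = -6 shifts under R1 moves; the (-A^3)^(6) factor cancels that in V


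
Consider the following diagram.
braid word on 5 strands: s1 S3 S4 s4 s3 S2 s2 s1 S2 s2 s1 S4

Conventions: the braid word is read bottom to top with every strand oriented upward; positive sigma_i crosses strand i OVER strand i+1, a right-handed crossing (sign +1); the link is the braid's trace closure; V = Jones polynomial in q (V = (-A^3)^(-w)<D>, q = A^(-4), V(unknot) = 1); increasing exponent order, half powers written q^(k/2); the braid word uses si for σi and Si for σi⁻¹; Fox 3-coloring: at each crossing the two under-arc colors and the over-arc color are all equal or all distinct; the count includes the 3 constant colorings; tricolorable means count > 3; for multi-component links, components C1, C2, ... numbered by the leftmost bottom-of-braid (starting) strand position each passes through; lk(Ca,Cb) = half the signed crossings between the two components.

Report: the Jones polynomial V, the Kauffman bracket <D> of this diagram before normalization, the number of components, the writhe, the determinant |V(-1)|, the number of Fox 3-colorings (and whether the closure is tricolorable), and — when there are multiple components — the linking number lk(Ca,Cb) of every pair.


Jones polynomial: V(q) = 1 + 2q + 2q^2 + q^3 - q^4 - q^5
<D> = -A^-14 - A^-10 + A^-6 + 2A^-2 + 2A^2 + A^6; writhe +2
components 3, writhe +2 (12 crossings)
linking number lk(C1,C2) = 0
lk(C1,C3): 0
lk(C2,C3) = 0
3-colorings: 81 of 3^12, det 0 — tricolorable
note: the 3 component pairs carry total linking 0


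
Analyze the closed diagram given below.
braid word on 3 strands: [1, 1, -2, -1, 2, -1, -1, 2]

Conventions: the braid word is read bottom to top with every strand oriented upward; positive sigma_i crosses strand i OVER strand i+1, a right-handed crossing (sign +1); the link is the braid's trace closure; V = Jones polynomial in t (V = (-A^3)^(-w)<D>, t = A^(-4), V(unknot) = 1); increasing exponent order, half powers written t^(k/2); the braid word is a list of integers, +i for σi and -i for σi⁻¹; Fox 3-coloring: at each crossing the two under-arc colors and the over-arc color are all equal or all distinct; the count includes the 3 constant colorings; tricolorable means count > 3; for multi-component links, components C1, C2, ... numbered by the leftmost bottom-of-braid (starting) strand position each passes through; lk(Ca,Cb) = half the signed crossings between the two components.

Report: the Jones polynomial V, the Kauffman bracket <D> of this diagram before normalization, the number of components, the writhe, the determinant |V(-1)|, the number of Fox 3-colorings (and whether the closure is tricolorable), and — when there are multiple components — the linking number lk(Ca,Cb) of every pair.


Jones polynomial: V(t) = -t^-3 + t^-2 - t^-1 + 3 - t + t^2 - t^3
<D> = -A^-12 + A^-8 - A^-4 + 3 - A^4 + A^8 - A^12; writhe 0
components 1, writhe 0 (8 crossings)
3-colorings: 27 of 3^8, det 9 — tricolorable
note: w = 0 shifts under R1 moves; the (-A^3)^(0) factor cancels that in V


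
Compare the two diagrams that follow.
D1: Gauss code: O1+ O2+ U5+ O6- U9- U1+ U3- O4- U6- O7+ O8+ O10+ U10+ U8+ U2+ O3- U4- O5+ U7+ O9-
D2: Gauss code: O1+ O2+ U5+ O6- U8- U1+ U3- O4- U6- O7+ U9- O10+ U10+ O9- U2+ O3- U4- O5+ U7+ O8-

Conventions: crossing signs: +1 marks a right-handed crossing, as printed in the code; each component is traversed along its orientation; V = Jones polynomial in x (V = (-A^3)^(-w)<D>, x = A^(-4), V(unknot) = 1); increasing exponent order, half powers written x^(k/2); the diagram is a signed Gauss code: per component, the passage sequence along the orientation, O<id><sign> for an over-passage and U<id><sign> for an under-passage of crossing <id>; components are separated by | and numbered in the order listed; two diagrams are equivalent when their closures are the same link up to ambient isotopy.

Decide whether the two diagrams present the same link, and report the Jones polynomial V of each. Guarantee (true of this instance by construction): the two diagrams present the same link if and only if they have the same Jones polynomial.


equivalent: yes
D1 (bracket -A^-6 + 2A^-2 - 2A^2 + 3A^6 - 2A^10 + 2A^14 - A^18; 10 crossings at w = +2): V = -x^-3 + 2x^-2 - 2x^-1 + 3 - 2x + 2x^2 - x^3
V(D2) = -x^-3 + 2x^-2 - 2x^-1 + 3 - 2x + 2x^2 - x^3  (w 0, c 10, <D> = -A^-12 + 2A^-8 - 2A^-4 + 3 - 2A^4 + 2A^8 - A^12)
key observation: all 2 diagrams share one V(x), hence one class


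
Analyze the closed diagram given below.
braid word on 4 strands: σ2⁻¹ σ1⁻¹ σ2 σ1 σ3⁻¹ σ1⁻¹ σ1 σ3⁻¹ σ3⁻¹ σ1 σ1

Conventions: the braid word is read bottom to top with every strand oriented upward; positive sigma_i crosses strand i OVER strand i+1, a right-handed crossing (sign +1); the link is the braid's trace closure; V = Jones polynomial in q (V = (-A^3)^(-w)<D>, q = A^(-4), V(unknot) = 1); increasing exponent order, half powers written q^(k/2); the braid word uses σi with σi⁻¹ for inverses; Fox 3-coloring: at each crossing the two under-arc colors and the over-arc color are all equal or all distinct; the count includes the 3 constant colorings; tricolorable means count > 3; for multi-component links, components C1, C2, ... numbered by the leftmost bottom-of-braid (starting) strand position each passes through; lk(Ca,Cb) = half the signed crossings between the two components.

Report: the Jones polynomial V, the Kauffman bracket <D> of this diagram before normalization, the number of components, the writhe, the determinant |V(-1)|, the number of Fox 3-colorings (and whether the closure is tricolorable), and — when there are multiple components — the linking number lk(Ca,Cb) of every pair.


V = -q^-3 + q^-2 - q^-1 + 3 - q + q^2 - q^3
<D> = A^-15 - A^-11 + A^-7 - 3A^-3 + A - A^5 + A^9 (w = -1)
1 component over 11 crossings, w = -1
27 Fox colorings among 3^11, |V(-1)| = 9: tricolorable
why: w = -1 (over 11 crossings) is diagram-only; (-A^3)^(1) removes it from V


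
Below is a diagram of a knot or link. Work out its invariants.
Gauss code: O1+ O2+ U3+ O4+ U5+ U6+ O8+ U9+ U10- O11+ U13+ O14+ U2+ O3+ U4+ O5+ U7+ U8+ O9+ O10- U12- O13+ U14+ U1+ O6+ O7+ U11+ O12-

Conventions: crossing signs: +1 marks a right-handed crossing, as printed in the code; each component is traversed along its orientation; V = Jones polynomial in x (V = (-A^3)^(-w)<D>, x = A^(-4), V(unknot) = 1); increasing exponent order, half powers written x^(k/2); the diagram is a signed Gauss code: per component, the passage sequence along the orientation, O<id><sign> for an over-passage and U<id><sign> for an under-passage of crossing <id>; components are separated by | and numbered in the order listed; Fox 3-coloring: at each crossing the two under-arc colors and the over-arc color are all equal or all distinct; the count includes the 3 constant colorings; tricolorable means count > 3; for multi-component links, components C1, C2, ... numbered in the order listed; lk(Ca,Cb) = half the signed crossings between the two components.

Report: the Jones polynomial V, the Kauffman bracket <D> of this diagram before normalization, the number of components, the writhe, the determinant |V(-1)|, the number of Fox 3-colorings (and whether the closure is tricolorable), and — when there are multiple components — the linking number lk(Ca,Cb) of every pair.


Jones polynomial: V(x) = x^4 + x^6 - x^8 + x^9 - x^10 + x^11 - x^12
<D> = -A^-18 + A^-14 - A^-10 + A^-6 - A^-2 + A^6 + A^14; writhe +10
components 1, writhe +10 (14 crossings)
3-colorings: 9 of 3^14, det 3 — tricolorable
note: det 3 = |V(-1)|; divisible by 3, so tricolorable


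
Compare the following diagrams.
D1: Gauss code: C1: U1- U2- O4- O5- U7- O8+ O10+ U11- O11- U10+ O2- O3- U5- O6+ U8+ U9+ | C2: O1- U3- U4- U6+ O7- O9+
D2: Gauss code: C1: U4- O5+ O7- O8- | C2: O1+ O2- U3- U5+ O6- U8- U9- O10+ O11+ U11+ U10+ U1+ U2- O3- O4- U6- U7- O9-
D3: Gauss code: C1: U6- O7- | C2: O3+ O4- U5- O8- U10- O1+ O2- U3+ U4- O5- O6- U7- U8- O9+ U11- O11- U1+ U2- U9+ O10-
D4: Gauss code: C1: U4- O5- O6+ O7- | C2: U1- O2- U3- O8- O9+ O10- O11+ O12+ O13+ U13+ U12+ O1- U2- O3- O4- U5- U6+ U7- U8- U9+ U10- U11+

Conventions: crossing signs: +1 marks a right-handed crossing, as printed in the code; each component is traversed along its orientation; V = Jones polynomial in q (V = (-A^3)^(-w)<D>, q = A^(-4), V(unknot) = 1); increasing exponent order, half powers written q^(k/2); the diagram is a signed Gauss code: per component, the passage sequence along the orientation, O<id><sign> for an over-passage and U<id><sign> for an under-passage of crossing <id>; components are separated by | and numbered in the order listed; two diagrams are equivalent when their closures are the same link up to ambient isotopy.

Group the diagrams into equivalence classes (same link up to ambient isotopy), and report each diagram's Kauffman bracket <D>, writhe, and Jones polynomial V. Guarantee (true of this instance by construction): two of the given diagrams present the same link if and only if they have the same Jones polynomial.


classes: {D1} | {D2, D3, D4}
V(D1) = -q^(-5/2) - q^(-1/2)  [11 crossings, <D> = A^-7 + A, w = -3]
D2 (bracket A^-3 + 2A^5 - A^9 + A^13 - A^17; 11 crossings at w = -3): V = q^(-13/2) - q^(-11/2) + q^(-9/2) - 2q^(-7/2) - q^(-3/2)
V(D3) = q^(-13/2) - q^(-11/2) + q^(-9/2) - 2q^(-7/2) - q^(-3/2)  (w -5, c 11, <D> = A^-9 + 2A^-1 - A^3 + A^7 - A^11)
V(D4) = q^(-13/2) - q^(-11/2) + q^(-9/2) - 2q^(-7/2) - q^(-3/2)  (w -3, c 13, <D> = A^-3 + 2A^5 - A^9 + A^13 - A^17)
note: V(q) takes 2 values over 4 diagrams, fixing the grouping


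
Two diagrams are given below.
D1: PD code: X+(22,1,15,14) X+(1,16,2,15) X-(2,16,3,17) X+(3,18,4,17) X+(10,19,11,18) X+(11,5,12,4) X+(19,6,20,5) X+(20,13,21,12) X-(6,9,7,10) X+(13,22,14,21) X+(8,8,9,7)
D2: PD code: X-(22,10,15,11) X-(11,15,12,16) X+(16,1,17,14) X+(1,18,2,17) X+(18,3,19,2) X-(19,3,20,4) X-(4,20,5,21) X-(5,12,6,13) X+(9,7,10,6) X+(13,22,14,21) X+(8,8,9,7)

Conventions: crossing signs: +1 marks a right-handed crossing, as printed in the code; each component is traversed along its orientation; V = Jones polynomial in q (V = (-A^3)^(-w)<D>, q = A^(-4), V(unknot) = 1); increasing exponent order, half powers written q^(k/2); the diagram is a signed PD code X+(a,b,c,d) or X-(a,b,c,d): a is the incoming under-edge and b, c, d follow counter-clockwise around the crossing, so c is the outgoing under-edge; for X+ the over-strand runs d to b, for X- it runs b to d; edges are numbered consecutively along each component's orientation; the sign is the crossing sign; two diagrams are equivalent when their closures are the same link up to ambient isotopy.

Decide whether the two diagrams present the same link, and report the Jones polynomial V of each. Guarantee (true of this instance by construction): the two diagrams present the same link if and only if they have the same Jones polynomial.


equivalent: no
D1 (bracket A^-13 - A^-9 + A^-5 - A^-1 + A^3 + A^11; 11 crossings at w = +7): V = -q^(5/2) - q^(9/2) + q^(11/2) - q^(13/2) + q^(15/2) - q^(17/2)
V(D2) = q^(-7/2) - 2q^(-5/2) + q^(-3/2) - 2q^(-1/2) + q^(1/2) - q^(3/2)  (w +1, c 11, <D> = A^-3 - A + 2A^5 - A^9 + 2A^13 - A^17)
key observation: comparing 2 Jones polynomials yields 2 groups


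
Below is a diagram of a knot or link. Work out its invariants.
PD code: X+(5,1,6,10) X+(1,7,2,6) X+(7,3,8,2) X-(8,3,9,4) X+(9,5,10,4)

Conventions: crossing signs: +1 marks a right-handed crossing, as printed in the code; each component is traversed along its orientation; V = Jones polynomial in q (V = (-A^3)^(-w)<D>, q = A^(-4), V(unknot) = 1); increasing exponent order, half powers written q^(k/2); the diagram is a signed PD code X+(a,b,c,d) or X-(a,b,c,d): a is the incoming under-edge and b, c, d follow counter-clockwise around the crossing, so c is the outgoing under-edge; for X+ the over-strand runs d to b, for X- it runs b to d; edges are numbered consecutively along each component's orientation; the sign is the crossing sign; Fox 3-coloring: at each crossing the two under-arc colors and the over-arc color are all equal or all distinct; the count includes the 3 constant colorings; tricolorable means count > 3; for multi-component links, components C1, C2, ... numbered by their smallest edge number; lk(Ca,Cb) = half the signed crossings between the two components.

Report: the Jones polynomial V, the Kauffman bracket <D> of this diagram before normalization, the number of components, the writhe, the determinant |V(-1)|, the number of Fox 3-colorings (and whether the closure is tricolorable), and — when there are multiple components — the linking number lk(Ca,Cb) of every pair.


V = q + q^3 - q^4
<D> = A^-7 - A^-3 - A^5 (w = +3)
1 component over 5 crossings, w = +3
9 Fox colorings among 3^5, |V(-1)| = 3: tricolorable
why: the span of V is 3, forcing >= 3 crossings in any diagram


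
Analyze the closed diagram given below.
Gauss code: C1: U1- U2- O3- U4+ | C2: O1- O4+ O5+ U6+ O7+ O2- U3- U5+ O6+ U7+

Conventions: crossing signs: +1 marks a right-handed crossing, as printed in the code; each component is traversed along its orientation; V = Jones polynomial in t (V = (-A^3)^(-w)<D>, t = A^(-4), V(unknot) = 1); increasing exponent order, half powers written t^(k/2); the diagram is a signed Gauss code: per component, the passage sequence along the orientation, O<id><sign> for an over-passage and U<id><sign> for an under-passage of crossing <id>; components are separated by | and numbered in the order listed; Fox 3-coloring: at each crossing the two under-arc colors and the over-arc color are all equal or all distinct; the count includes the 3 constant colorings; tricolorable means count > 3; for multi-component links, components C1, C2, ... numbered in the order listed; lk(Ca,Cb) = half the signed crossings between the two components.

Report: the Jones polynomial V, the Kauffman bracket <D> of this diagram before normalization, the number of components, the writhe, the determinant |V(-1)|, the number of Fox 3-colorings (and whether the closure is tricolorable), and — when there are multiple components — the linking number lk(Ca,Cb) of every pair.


V = -t^(-3/2) - 2t^(1/2) + t^(3/2) - t^(5/2) + t^(7/2)
<D> = -A^-11 + A^-7 - A^-3 + 2A + A^9 (w = +1)
2 components over 7 crossings, w = +1
lk(C1,C2): -1
9 Fox colorings among 3^7, |V(-1)| = 6: tricolorable
why: span 5 respects span(V) <= c + mu - 1 = 8 for this 2-component diagram


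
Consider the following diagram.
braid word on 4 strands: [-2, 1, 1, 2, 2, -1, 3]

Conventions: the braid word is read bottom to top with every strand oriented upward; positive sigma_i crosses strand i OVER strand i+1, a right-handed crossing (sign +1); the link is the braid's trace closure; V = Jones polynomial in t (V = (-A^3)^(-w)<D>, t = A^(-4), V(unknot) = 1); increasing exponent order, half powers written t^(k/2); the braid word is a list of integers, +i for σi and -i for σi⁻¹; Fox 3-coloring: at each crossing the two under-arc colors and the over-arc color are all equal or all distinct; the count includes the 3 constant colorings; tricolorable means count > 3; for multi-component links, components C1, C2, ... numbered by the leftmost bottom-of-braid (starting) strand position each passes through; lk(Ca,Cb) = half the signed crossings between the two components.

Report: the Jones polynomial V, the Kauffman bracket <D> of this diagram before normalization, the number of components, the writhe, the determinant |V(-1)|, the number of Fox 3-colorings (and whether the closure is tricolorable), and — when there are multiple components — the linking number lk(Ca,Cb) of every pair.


V(t) = t + t^3 - t^4
bracket: A^-7 - A^-3 - A^5, w = +3
1 component, writhe +3, over 7 crossings
det 3, colorings 9 of 3^7 — tricolorable
observation: w = +3 shifts under R1 moves; the (-A^3)^(-3) factor cancels that in V
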